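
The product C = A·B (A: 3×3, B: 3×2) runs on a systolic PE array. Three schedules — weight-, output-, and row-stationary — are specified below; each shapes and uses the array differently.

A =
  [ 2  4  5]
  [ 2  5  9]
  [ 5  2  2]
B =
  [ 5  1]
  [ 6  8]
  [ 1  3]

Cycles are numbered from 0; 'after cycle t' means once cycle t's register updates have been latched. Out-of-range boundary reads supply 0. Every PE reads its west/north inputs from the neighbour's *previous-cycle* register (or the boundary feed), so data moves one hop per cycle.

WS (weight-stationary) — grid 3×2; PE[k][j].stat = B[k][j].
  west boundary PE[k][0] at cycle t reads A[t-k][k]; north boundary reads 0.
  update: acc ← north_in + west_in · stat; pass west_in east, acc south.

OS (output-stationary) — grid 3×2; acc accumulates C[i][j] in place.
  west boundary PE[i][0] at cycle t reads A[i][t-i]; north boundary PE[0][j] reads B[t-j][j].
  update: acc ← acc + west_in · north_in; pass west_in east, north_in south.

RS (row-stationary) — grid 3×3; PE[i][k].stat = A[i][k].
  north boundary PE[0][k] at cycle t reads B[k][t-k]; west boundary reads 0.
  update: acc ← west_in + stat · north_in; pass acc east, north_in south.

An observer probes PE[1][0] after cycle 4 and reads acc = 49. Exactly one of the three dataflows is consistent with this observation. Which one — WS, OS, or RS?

— WS: 3×2; PE[1][0] trace:
  t=0 PE[1][0]: acc=0 h=0 v=0
  t=1 PE[1][0]: acc=34 h=4 v=34
  t=2 PE[1][0]: acc=40 h=5 v=40
  t=3 PE[1][0]: acc=37 h=2 v=37
  t=4 PE[1][0]: acc=0 h=0 v=0
— OS: 3×2; PE[1][0] trace:
  t=0 PE[1][0]: acc=0 h=0 v=0
  t=1 PE[1][0]: acc=10 h=2 v=5
  t=2 PE[1][0]: acc=40 h=5 v=6
  t=3 PE[1][0]: acc=49 h=9 v=1
  t=4 PE[1][0]: acc=49 h=0 v=0
— RS: 3×3; PE[1][0] trace:
  t=0 PE[1][0]: acc=0 h=0 v=0
  t=1 PE[1][0]: acc=10 h=10 v=5
  t=2 PE[1][0]: acc=2 h=2 v=1
  t=3 PE[1][0]: acc=0 h=0 v=0
  t=4 PE[1][0]: acc=0 h=0 v=0

dataflow = OS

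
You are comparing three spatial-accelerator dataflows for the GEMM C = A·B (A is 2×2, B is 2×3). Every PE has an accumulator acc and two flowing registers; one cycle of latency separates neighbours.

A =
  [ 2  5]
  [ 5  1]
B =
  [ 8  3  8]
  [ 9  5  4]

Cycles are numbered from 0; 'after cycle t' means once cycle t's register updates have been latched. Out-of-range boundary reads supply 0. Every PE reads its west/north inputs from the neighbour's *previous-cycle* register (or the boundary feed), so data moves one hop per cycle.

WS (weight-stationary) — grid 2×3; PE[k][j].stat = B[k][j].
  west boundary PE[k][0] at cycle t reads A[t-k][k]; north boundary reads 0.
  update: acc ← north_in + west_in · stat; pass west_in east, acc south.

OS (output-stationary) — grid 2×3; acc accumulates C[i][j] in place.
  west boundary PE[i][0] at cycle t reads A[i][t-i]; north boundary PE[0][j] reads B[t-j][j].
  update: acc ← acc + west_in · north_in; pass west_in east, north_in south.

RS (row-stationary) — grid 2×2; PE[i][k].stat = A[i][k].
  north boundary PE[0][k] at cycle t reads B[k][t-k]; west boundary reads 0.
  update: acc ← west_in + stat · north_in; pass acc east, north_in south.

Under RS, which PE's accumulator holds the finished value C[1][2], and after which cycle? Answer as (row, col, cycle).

RS — PE[1][1] is where C[1][2] collects:
  @0  [1,1]  acc 0  |  →0  ↓0
  @1  [1,1]  acc 0  |  →0  ↓0
  @2  [1,1]  acc 49  |  →49  ↓9
  @3  [1,1]  acc 20  |  →20  ↓5
  @4  [1,1]  acc 44  |  →44  ↓4

(row, col, cycle) = (1, 1, 4)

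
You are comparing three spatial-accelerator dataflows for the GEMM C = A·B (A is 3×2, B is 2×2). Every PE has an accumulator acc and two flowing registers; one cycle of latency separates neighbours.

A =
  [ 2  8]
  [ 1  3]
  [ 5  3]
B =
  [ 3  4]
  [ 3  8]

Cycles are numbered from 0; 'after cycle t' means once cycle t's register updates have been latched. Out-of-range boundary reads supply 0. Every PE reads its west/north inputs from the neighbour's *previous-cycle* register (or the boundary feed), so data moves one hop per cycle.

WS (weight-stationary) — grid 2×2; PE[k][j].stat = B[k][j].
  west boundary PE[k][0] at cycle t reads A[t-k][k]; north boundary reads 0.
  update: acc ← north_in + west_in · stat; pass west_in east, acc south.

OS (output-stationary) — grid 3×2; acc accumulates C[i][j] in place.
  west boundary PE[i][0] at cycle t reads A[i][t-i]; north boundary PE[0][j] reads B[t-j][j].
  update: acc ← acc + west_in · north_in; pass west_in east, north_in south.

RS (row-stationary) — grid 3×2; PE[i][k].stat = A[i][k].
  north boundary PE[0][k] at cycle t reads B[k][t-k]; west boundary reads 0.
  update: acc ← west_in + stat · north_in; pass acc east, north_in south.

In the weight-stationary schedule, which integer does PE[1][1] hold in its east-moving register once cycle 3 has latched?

Tracing WS — 2×2 array, target PE[1][1]:
  cycle 0: PE[0][1] → acc 0, east 0, south 0
  cycle 0: PE[1][0] → acc 0, east 0, south 0
  cycle 0: PE[1][1] → acc 0, east 0, south 0
  cycle 1: PE[0][1] → acc 8, east 2, south 8
  cycle 1: PE[1][0] → acc 30, east 8, south 30
  cycle 1: PE[1][1] → acc 0, east 0, south 0
  cycle 2: PE[0][1] → acc 4, east 1, south 4
  cycle 2: PE[1][0] → acc 12, east 3, south 12
  cycle 2: PE[1][1] → acc 72, east 8, south 72
  cycle 3: PE[0][1] → acc 20, east 5, south 20
  cycle 3: PE[1][0] → acc 24, east 3, south 24
  cycle 3: PE[1][1] → acc 28, east 3, south 28

register = 3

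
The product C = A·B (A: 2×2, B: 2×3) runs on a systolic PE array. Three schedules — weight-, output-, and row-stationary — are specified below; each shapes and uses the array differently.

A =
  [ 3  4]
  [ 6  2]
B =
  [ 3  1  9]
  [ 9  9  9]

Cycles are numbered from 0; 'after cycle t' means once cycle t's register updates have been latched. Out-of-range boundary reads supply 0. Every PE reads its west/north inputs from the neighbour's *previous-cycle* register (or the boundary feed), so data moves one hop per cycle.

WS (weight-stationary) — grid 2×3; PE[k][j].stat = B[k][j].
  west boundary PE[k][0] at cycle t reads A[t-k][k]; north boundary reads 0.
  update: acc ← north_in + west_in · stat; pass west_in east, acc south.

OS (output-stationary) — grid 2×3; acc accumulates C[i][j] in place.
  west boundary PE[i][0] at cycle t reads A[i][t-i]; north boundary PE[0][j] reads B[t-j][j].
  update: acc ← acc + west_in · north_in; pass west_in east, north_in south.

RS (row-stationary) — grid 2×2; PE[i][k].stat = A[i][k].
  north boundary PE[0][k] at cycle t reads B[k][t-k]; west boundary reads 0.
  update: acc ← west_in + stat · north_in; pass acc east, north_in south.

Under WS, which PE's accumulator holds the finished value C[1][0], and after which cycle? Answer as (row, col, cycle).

(row, col, cycle) = (1, 0, 2)

Under WS, C[1][0] lands at PE[1][0]:
  t=0 PE[1][0]: acc=0 h=0 v=0
  t=1 PE[1][0]: acc=45 h=4 v=45
  t=2 PE[1][0]: acc=36 h=2 v=36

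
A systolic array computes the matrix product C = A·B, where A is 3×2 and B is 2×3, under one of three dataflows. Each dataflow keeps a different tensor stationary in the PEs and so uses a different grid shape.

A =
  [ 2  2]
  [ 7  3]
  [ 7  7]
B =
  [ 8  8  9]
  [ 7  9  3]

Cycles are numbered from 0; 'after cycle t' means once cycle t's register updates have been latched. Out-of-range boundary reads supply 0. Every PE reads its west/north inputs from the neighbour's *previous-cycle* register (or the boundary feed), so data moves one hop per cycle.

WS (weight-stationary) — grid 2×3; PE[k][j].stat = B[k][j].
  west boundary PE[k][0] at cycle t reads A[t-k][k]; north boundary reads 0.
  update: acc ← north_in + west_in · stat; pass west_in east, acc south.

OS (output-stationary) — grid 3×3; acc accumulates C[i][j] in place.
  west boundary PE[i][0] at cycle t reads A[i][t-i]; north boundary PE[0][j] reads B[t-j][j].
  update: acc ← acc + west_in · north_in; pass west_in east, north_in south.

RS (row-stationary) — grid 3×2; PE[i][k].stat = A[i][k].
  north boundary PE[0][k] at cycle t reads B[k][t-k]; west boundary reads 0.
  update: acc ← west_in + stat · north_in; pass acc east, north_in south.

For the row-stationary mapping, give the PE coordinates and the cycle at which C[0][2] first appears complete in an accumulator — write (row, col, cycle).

RS: C[0][2] accumulates in PE[0][1]:
  cycle 0: PE[0][1] → acc 0, east 0, south 0
  cycle 1: PE[0][1] → acc 30, east 30, south 7
  cycle 2: PE[0][1] → acc 34, east 34, south 9
  cycle 3: PE[0][1] → acc 24, east 24, south 3

(row, col, cycle) = (0, 1, 3)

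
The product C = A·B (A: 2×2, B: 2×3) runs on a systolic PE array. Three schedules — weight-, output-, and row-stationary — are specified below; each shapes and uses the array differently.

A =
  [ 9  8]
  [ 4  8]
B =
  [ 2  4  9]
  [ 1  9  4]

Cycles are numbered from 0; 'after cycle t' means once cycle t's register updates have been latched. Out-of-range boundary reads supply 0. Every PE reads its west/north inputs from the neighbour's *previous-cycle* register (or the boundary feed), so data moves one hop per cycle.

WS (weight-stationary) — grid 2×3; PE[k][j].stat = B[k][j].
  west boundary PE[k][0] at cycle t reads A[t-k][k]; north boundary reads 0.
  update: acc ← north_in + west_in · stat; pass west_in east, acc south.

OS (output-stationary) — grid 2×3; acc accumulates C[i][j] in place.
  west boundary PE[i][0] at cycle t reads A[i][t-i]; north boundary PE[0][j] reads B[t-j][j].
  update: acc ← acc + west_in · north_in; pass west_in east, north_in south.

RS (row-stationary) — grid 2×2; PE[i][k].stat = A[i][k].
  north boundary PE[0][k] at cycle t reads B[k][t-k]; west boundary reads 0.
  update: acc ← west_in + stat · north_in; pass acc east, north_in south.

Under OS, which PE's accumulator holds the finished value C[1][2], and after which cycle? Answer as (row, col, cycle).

OS — PE[1][2] is where C[1][2] collects:
  c0 r1c2: 0 / 0 / 0
  c1 r1c2: 0 / 0 / 0
  c2 r1c2: 0 / 0 / 0
  c3 r1c2: 36 / 4 / 9
  c4 r1c2: 68 / 8 / 4

(row, col, cycle) = (1, 2, 4)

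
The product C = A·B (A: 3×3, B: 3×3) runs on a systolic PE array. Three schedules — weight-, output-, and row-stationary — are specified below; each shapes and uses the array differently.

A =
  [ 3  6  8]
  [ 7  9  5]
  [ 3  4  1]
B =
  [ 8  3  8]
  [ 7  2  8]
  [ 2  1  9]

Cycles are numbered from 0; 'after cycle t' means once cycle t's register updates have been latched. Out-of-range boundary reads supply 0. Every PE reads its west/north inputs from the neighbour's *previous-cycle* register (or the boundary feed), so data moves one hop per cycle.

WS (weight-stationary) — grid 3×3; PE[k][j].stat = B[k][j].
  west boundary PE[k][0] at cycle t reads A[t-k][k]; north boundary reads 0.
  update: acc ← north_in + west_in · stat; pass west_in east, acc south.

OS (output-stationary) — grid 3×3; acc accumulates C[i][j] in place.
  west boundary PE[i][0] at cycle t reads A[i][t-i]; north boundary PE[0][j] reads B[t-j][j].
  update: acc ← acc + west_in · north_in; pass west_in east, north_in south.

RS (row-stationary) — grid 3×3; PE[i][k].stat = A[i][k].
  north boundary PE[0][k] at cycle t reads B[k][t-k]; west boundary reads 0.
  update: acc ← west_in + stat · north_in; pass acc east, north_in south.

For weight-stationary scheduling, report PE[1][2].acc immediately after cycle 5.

WS (3×3). Following PE[1][2] plus its west/north inputs:
  c0 r0c2: 0 / 0 / 0
  c0 r1c1: 0 / 0 / 0
  c0 r1c2: 0 / 0 / 0
  c1 r0c2: 0 / 0 / 0
  c1 r1c1: 0 / 0 / 0
  c1 r1c2: 0 / 0 / 0
  c2 r0c2: 24 / 3 / 24
  c2 r1c1: 21 / 6 / 21
  c2 r1c2: 0 / 0 / 0
  c3 r0c2: 56 / 7 / 56
  c3 r1c1: 39 / 9 / 39
  c3 r1c2: 72 / 6 / 72
  c4 r0c2: 24 / 3 / 24
  c4 r1c1: 17 / 4 / 17
  c4 r1c2: 128 / 9 / 128
  c5 r0c2: 0 / 0 / 0
  c5 r1c1: 0 / 0 / 0
  c5 r1c2: 56 / 4 / 56

PE[1][2].acc = 56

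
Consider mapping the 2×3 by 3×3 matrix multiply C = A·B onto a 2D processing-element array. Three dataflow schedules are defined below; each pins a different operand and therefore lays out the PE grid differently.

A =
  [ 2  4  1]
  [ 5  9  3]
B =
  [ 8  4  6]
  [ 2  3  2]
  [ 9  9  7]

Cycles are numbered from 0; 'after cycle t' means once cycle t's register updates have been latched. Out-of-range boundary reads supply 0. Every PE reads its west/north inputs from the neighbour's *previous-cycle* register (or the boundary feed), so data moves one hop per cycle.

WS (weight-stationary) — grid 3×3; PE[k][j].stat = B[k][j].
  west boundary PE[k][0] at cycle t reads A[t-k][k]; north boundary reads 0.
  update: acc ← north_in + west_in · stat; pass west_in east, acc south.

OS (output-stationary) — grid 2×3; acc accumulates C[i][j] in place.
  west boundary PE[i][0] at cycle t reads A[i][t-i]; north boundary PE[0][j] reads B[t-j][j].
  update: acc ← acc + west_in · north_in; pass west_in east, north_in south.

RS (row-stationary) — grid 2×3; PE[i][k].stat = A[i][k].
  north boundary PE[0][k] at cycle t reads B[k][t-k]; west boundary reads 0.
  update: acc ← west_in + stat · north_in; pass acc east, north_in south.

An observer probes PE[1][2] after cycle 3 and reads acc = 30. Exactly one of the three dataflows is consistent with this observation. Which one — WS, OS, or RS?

Under WS (3×3), PE[1][2]:
  after 0 — PE[1][2] acc=0, pass-E 0, pass-S 0
  after 1 — PE[1][2] acc=0, pass-E 0, pass-S 0
  after 2 — PE[1][2] acc=0, pass-E 0, pass-S 0
  after 3 — PE[1][2] acc=20, pass-E 4, pass-S 20
Under OS (2×3), PE[1][2]:
  after 0 — PE[1][2] acc=0, pass-E 0, pass-S 0
  after 1 — PE[1][2] acc=0, pass-E 0, pass-S 0
  after 2 — PE[1][2] acc=0, pass-E 0, pass-S 0
  after 3 — PE[1][2] acc=30, pass-E 5, pass-S 6
Under RS (2×3), PE[1][2]:
  after 0 — PE[1][2] acc=0, pass-E 0, pass-S 0
  after 1 — PE[1][2] acc=0, pass-E 0, pass-S 0
  after 2 — PE[1][2] acc=0, pass-E 0, pass-S 0
  after 3 — PE[1][2] acc=85, pass-E 85, pass-S 9

dataflow = OS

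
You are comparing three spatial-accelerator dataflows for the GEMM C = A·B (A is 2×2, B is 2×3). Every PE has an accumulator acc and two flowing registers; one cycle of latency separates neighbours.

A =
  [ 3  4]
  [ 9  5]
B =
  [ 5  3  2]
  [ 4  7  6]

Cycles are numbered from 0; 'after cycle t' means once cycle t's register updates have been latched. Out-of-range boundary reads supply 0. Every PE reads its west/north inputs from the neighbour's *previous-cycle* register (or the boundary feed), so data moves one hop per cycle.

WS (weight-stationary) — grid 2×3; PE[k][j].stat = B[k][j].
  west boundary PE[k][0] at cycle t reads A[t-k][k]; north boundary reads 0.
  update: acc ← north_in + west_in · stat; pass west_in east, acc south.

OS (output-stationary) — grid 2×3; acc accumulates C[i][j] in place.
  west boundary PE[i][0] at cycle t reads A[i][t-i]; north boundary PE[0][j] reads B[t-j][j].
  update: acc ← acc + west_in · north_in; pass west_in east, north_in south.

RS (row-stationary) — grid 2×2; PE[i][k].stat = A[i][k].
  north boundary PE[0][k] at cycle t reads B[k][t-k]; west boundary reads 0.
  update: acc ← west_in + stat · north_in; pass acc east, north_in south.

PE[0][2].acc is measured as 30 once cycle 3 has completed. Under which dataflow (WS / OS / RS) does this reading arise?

WS [2×3] PE[0][2] across cycles:
  @0  [0,2]  acc 0  |  →0  ↓0
  @1  [0,2]  acc 0  |  →0  ↓0
  @2  [0,2]  acc 6  |  →3  ↓6
  @3  [0,2]  acc 18  |  →9  ↓18
OS [2×3] PE[0][2] across cycles:
  @0  [0,2]  acc 0  |  →0  ↓0
  @1  [0,2]  acc 0  |  →0  ↓0
  @2  [0,2]  acc 6  |  →3  ↓2
  @3  [0,2]  acc 30  |  →4  ↓6
RS (2×2): PE[0][2] does not exist.

dataflow = OS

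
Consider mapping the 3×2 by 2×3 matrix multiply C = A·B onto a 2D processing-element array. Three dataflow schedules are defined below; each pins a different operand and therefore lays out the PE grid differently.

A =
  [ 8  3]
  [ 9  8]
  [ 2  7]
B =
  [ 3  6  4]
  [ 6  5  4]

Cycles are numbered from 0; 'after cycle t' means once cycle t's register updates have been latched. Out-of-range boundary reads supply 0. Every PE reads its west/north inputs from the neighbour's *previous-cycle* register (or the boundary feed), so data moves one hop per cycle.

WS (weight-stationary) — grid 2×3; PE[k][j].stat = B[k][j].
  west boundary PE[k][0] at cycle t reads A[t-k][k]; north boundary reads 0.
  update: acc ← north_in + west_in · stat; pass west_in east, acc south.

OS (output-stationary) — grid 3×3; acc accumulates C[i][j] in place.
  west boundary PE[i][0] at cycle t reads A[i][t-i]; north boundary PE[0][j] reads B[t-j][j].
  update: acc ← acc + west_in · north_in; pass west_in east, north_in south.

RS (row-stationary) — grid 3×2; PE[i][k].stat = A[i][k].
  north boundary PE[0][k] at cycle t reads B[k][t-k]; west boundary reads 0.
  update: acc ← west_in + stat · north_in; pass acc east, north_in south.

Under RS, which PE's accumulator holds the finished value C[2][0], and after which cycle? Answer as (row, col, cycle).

(row, col, cycle) = (2, 1, 3)

RS — PE[2][1] is where C[2][0] collects:
  t=0 PE[2][1]: acc=0 h=0 v=0
  t=1 PE[2][1]: acc=0 h=0 v=0
  t=2 PE[2][1]: acc=0 h=0 v=0
  t=3 PE[2][1]: acc=48 h=48 v=6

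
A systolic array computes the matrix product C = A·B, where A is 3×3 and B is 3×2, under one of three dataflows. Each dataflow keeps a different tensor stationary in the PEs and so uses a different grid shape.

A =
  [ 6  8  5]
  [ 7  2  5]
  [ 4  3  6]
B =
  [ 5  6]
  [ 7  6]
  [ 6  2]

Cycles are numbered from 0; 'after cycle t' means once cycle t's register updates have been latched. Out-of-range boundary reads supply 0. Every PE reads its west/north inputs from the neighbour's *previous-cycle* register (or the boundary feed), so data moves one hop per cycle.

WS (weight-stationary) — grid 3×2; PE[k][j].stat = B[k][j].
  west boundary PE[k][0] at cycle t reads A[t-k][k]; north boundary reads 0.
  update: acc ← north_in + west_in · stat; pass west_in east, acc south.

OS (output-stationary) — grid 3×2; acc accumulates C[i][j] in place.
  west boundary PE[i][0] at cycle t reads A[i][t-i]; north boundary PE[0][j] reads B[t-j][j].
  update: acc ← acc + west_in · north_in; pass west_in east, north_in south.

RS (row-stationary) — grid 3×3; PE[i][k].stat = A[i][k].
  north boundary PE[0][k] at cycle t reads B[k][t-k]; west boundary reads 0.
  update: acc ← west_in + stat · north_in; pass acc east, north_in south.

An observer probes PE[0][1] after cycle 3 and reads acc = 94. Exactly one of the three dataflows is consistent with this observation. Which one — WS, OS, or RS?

dataflow = OS

— WS: 3×2; PE[0][1] trace:
  after 0 — PE[0][1] acc=0, pass-E 0, pass-S 0
  after 1 — PE[0][1] acc=36, pass-E 6, pass-S 36
  after 2 — PE[0][1] acc=42, pass-E 7, pass-S 42
  after 3 — PE[0][1] acc=24, pass-E 4, pass-S 24
— OS: 3×2; PE[0][1] trace:
  after 0 — PE[0][1] acc=0, pass-E 0, pass-S 0
  after 1 — PE[0][1] acc=36, pass-E 6, pass-S 6
  after 2 — PE[0][1] acc=84, pass-E 8, pass-S 6
  after 3 — PE[0][1] acc=94, pass-E 5, pass-S 2
— RS: 3×3; PE[0][1] trace:
  after 0 — PE[0][1] acc=0, pass-E 0, pass-S 0
  after 1 — PE[0][1] acc=86, pass-E 86, pass-S 7
  after 2 — PE[0][1] acc=84, pass-E 84, pass-S 6
  after 3 — PE[0][1] acc=0, pass-E 0, pass-S 0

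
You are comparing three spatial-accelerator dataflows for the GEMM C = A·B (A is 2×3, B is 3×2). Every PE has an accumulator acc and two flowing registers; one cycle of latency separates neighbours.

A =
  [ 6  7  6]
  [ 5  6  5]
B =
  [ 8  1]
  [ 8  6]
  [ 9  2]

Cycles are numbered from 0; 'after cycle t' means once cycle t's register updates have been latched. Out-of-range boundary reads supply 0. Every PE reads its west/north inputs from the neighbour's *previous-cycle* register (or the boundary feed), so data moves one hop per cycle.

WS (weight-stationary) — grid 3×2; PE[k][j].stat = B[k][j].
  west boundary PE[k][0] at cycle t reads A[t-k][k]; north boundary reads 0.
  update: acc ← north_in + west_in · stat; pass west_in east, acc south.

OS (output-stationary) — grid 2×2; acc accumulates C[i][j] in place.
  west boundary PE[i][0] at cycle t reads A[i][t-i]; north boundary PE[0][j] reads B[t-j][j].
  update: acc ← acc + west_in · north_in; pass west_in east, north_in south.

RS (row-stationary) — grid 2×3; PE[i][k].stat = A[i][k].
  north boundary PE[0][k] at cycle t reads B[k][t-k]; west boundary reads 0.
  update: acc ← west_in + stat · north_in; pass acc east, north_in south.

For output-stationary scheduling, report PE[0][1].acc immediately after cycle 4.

PE[0][1].acc = 60

OS 2×2: PE[0][1] cycle-by-cycle (with neighbour feeds):
  0: (0,0).acc=48  regs=<6,8>
  0: (0,1).acc=0  regs=<0,0>
  1: (0,0).acc=104  regs=<7,8>
  1: (0,1).acc=6  regs=<6,1>
  2: (0,0).acc=158  regs=<6,9>
  2: (0,1).acc=48  regs=<7,6>
  3: (0,0).acc=158  regs=<0,0>
  3: (0,1).acc=60  regs=<6,2>
  4: (0,0).acc=158  regs=<0,0>
  4: (0,1).acc=60  regs=<0,0>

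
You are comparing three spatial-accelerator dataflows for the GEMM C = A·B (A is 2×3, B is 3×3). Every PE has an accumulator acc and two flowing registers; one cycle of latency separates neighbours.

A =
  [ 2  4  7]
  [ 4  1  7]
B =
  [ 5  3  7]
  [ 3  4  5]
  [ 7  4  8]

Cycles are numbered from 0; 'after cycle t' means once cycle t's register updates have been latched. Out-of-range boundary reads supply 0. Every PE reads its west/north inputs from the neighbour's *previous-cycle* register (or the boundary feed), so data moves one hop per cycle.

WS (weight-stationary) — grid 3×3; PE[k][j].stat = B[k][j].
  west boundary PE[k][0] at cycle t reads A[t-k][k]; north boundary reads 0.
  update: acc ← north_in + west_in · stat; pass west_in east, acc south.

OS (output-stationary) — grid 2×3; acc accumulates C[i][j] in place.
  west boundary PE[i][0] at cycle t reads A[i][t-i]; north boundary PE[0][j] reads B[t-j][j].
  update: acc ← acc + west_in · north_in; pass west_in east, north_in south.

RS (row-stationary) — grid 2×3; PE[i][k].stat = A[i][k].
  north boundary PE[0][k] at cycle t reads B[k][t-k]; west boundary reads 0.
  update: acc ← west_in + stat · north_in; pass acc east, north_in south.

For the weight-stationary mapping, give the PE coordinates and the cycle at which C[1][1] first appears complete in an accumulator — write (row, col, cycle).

Under WS, C[1][1] lands at PE[2][1]:
  [0] (2,1) acc=0 (h:0 v:0)
  [1] (2,1) acc=0 (h:0 v:0)
  [2] (2,1) acc=0 (h:0 v:0)
  [3] (2,1) acc=50 (h:7 v:50)
  [4] (2,1) acc=44 (h:7 v:44)

(row, col, cycle) = (2, 1, 4)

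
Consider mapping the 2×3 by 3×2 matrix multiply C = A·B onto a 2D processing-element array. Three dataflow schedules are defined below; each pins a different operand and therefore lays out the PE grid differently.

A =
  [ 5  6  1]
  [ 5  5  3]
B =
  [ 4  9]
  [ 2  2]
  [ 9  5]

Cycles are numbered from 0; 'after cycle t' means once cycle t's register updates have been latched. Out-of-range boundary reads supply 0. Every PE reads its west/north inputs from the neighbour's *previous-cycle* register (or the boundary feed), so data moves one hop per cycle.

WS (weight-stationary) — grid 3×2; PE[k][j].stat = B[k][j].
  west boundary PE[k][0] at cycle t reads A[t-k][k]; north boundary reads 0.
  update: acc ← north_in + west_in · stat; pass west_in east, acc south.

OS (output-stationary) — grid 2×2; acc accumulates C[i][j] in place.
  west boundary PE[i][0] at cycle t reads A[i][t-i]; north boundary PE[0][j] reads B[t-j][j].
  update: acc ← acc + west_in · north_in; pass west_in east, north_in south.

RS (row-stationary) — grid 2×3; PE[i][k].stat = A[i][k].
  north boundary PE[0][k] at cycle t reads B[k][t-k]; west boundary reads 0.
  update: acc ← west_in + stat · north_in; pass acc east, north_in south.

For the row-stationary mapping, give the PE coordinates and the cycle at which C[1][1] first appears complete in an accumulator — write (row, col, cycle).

RS: C[1][1] accumulates in PE[1][2]:
  t=0 PE[1][2]: acc=0 h=0 v=0
  t=1 PE[1][2]: acc=0 h=0 v=0
  t=2 PE[1][2]: acc=0 h=0 v=0
  t=3 PE[1][2]: acc=57 h=57 v=9
  t=4 PE[1][2]: acc=70 h=70 v=5

(row, col, cycle) = (1, 2, 4)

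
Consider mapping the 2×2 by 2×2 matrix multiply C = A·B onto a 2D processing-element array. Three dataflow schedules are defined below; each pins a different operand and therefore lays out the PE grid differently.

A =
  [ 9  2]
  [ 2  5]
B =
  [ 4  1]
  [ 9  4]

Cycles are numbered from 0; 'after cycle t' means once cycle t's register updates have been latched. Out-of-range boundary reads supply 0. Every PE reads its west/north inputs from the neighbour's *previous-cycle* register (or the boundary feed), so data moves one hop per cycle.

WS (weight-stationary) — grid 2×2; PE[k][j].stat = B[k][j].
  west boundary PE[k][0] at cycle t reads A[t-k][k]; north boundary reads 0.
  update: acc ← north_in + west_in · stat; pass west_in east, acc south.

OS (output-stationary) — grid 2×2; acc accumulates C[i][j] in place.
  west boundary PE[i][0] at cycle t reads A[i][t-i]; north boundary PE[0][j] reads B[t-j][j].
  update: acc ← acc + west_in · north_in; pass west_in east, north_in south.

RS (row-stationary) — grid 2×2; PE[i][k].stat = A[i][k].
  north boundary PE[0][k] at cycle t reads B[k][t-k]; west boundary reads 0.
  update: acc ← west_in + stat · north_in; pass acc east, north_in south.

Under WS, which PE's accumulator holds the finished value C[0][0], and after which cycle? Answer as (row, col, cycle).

Under WS, C[0][0] lands at PE[1][0]:
  [0] (1,0) acc=0 (h:0 v:0)
  [1] (1,0) acc=54 (h:2 v:54)

(row, col, cycle) = (1, 0, 1)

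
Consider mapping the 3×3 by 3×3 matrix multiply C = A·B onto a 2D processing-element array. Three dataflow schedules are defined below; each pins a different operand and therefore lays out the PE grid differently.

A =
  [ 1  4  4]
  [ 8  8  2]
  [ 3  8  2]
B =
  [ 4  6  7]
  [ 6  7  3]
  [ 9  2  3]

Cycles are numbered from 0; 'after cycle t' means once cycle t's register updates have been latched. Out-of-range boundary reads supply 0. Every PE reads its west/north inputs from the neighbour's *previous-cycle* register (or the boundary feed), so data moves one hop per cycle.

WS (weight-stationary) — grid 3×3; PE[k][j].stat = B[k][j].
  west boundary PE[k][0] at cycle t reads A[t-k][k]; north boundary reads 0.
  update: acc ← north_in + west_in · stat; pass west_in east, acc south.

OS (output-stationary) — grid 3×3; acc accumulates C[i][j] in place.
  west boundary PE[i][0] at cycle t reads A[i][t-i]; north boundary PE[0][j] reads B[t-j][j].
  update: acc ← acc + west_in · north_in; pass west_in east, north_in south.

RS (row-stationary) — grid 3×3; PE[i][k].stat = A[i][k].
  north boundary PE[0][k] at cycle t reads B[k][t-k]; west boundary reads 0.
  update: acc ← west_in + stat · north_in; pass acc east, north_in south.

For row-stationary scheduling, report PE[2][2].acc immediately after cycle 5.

PE[2][2].acc = 78

Tracing RS — 3×3 array, target PE[2][2]:
  0: (1,2).acc=0  regs=<0,0>
  0: (2,1).acc=0  regs=<0,0>
  0: (2,2).acc=0  regs=<0,0>
  1: (1,2).acc=0  regs=<0,0>
  1: (2,1).acc=0  regs=<0,0>
  1: (2,2).acc=0  regs=<0,0>
  2: (1,2).acc=0  regs=<0,0>
  2: (2,1).acc=0  regs=<0,0>
  2: (2,2).acc=0  regs=<0,0>
  3: (1,2).acc=98  regs=<98,9>
  3: (2,1).acc=60  regs=<60,6>
  3: (2,2).acc=0  regs=<0,0>
  4: (1,2).acc=108  regs=<108,2>
  4: (2,1).acc=74  regs=<74,7>
  4: (2,2).acc=78  regs=<78,9>
  5: (1,2).acc=86  regs=<86,3>
  5: (2,1).acc=45  regs=<45,3>
  5: (2,2).acc=78  regs=<78,2>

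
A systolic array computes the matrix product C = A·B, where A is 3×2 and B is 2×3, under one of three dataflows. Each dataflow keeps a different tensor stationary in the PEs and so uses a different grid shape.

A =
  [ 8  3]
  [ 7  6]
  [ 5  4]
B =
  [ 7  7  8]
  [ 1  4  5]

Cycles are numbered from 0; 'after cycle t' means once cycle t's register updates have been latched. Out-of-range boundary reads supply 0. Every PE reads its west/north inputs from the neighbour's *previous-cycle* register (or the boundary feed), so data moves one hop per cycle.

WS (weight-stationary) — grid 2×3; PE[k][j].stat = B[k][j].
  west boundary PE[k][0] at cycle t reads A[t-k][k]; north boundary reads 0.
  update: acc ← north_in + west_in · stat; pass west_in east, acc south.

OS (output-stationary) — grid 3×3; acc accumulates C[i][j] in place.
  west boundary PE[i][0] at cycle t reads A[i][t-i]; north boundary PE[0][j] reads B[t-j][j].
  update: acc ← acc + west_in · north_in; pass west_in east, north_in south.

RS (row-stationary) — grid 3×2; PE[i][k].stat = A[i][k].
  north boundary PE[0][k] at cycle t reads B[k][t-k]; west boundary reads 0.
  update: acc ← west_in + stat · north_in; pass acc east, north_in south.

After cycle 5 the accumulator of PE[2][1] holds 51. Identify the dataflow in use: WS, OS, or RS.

dataflow = OS

WS: PE[2][1] is outside its 2×3 grid.
OS (3×3 grid), PE[2][1]:
  cycle 0: PE[2][1] → acc 0, east 0, south 0
  cycle 1: PE[2][1] → acc 0, east 0, south 0
  cycle 2: PE[2][1] → acc 0, east 0, south 0
  cycle 3: PE[2][1] → acc 35, east 5, south 7
  cycle 4: PE[2][1] → acc 51, east 4, south 4
  cycle 5: PE[2][1] → acc 51, east 0, south 0
RS (3×2 grid), PE[2][1]:
  cycle 0: PE[2][1] → acc 0, east 0, south 0
  cycle 1: PE[2][1] → acc 0, east 0, south 0
  cycle 2: PE[2][1] → acc 0, east 0, south 0
  cycle 3: PE[2][1] → acc 39, east 39, south 1
  cycle 4: PE[2][1] → acc 51, east 51, south 4
  cycle 5: PE[2][1] → acc 60, east 60, south 5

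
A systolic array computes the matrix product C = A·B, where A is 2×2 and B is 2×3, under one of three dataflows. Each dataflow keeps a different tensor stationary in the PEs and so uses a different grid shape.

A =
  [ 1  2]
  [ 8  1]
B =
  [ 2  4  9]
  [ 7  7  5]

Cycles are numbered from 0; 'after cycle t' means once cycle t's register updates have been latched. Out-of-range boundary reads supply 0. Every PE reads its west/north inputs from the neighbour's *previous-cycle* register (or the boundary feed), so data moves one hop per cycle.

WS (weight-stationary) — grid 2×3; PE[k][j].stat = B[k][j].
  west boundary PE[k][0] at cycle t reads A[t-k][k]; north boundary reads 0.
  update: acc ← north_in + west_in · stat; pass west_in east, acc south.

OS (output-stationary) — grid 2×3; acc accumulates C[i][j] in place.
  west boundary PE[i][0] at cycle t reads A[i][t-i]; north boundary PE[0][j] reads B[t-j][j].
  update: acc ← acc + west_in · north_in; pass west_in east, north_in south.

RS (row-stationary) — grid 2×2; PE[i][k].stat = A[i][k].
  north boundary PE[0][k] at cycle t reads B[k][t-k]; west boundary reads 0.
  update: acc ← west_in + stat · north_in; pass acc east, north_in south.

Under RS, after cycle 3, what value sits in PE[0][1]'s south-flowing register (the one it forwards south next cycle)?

register = 5

RS (2×2). Following PE[0][1] plus its west/north inputs:
  cycle 0: PE[0][0] → acc 2, east 2, south 2
  cycle 0: PE[0][1] → acc 0, east 0, south 0
  cycle 1: PE[0][0] → acc 4, east 4, south 4
  cycle 1: PE[0][1] → acc 16, east 16, south 7
  cycle 2: PE[0][0] → acc 9, east 9, south 9
  cycle 2: PE[0][1] → acc 18, east 18, south 7
  cycle 3: PE[0][0] → acc 0, east 0, south 0
  cycle 3: PE[0][1] → acc 19, east 19, south 5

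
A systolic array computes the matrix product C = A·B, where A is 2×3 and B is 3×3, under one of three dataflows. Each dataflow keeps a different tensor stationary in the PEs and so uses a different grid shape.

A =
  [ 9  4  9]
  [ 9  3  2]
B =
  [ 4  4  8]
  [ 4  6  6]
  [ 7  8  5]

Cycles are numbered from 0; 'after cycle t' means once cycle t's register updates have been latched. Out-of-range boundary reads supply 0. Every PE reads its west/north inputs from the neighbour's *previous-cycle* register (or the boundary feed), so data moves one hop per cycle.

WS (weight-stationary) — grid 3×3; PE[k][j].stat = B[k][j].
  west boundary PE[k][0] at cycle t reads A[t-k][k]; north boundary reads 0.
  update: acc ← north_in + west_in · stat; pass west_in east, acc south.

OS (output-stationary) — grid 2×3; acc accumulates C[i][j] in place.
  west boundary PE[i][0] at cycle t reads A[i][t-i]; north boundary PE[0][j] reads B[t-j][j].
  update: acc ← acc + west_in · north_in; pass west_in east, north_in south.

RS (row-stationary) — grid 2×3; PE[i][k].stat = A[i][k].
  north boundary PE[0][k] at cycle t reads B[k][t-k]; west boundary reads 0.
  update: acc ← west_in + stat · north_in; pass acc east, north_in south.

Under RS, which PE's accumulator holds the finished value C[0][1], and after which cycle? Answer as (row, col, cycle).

(row, col, cycle) = (0, 2, 3)

RS — PE[0][2] is where C[0][1] collects:
  step 0 · PE0,2: acc=0; fwd→0 fwd↓0
  step 1 · PE0,2: acc=0; fwd→0 fwd↓0
  step 2 · PE0,2: acc=115; fwd→115 fwd↓7
  step 3 · PE0,2: acc=132; fwd→132 fwd↓8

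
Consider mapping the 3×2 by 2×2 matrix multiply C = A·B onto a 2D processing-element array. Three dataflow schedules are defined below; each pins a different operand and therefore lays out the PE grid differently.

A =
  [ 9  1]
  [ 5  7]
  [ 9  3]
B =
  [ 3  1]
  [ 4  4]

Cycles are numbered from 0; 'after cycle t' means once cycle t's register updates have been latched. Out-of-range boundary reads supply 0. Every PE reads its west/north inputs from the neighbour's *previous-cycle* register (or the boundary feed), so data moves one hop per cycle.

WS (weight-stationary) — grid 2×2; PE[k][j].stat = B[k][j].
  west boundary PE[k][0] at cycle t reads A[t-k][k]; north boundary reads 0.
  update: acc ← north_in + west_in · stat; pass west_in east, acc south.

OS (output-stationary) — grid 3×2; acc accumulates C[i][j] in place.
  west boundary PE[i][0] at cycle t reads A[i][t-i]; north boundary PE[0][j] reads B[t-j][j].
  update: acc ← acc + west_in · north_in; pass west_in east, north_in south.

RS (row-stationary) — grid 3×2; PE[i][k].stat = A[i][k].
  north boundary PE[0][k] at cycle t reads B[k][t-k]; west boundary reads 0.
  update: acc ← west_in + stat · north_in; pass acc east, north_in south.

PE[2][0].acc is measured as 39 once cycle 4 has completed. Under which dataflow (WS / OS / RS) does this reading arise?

dataflow = OS

— WS: 2×2 array has no PE[2][0].
OS [3×2] PE[2][0] across cycles:
  0: (2,0).acc=0  regs=<0,0>
  1: (2,0).acc=0  regs=<0,0>
  2: (2,0).acc=27  regs=<9,3>
  3: (2,0).acc=39  regs=<3,4>
  4: (2,0).acc=39  regs=<0,0>
RS [3×2] PE[2][0] across cycles:
  0: (2,0).acc=0  regs=<0,0>
  1: (2,0).acc=0  regs=<0,0>
  2: (2,0).acc=27  regs=<27,3>
  3: (2,0).acc=9  regs=<9,1>
  4: (2,0).acc=0  regs=<0,0>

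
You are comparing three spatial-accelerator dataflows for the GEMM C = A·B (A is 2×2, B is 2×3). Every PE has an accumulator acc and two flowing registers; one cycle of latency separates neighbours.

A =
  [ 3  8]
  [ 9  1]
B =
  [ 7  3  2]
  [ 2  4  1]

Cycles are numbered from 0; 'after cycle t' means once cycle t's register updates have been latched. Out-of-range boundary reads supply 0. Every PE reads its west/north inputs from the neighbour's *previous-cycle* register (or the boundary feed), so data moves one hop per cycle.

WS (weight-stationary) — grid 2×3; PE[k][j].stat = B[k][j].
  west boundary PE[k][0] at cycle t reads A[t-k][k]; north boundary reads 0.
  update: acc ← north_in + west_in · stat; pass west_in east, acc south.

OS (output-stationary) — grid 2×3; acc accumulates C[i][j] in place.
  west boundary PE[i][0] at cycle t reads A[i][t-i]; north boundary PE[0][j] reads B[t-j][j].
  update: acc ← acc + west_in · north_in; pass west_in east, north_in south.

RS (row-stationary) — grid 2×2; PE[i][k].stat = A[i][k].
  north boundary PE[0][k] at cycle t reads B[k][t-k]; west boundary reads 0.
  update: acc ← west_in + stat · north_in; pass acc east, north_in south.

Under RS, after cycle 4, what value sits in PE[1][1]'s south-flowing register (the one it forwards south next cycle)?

register = 1

RS 2×2: PE[1][1] cycle-by-cycle (with neighbour feeds):
  step 0 · PE0,1: acc=0; fwd→0 fwd↓0
  step 0 · PE1,0: acc=0; fwd→0 fwd↓0
  step 0 · PE1,1: acc=0; fwd→0 fwd↓0
  step 1 · PE0,1: acc=37; fwd→37 fwd↓2
  step 1 · PE1,0: acc=63; fwd→63 fwd↓7
  step 1 · PE1,1: acc=0; fwd→0 fwd↓0
  step 2 · PE0,1: acc=41; fwd→41 fwd↓4
  step 2 · PE1,0: acc=27; fwd→27 fwd↓3
  step 2 · PE1,1: acc=65; fwd→65 fwd↓2
  step 3 · PE0,1: acc=14; fwd→14 fwd↓1
  step 3 · PE1,0: acc=18; fwd→18 fwd↓2
  step 3 · PE1,1: acc=31; fwd→31 fwd↓4
  step 4 · PE0,1: acc=0; fwd→0 fwd↓0
  step 4 · PE1,0: acc=0; fwd→0 fwd↓0
  step 4 · PE1,1: acc=19; fwd→19 fwd↓1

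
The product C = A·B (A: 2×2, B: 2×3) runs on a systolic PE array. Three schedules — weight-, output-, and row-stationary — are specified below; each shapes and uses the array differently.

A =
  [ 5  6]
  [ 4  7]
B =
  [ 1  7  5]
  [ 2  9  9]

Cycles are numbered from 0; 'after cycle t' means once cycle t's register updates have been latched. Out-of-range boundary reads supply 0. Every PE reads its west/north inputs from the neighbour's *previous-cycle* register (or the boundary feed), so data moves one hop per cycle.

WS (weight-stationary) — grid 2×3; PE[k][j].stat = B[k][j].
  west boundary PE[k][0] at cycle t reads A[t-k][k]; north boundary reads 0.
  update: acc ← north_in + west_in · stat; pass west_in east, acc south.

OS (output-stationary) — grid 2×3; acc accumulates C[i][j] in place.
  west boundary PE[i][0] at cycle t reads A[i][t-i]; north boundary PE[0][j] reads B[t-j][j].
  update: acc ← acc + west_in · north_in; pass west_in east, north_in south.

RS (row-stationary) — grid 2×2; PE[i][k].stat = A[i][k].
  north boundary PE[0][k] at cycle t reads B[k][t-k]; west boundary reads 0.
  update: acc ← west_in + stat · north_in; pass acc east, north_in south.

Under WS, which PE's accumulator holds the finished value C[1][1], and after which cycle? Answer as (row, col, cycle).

(row, col, cycle) = (1, 1, 3)

WS: C[1][1] accumulates in PE[1][1]:
  cycle 0: PE[1][1] → acc 0, east 0, south 0
  cycle 1: PE[1][1] → acc 0, east 0, south 0
  cycle 2: PE[1][1] → acc 89, east 6, south 89
  cycle 3: PE[1][1] → acc 91, east 7, south 91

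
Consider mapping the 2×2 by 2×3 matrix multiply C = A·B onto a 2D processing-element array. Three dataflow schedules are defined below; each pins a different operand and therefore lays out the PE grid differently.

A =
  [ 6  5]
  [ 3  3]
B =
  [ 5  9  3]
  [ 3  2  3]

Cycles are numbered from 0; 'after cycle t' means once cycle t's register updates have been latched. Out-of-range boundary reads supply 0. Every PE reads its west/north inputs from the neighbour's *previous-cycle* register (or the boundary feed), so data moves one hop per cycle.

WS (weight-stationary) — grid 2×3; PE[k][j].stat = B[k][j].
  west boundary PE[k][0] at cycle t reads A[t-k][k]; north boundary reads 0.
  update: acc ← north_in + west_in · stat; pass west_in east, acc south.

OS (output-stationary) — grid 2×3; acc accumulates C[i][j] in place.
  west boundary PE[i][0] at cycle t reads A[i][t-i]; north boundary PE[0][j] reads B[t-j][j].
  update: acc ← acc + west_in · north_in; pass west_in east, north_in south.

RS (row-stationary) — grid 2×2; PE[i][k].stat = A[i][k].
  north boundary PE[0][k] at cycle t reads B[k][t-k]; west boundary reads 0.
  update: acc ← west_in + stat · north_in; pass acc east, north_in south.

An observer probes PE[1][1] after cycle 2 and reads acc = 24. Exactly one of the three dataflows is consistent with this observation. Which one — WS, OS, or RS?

WS [2×3] PE[1][1] across cycles:
  cycle 0: PE[1][1] → acc 0, east 0, south 0
  cycle 1: PE[1][1] → acc 0, east 0, south 0
  cycle 2: PE[1][1] → acc 64, east 5, south 64
OS [2×3] PE[1][1] across cycles:
  cycle 0: PE[1][1] → acc 0, east 0, south 0
  cycle 1: PE[1][1] → acc 0, east 0, south 0
  cycle 2: PE[1][1] → acc 27, east 3, south 9
RS [2×2] PE[1][1] across cycles:
  cycle 0: PE[1][1] → acc 0, east 0, south 0
  cycle 1: PE[1][1] → acc 0, east 0, south 0
  cycle 2: PE[1][1] → acc 24, east 24, south 3

dataflow = RS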